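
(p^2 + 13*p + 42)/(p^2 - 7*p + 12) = (p^2 + 13*p + 42)/(p^2 - 7*p + 12)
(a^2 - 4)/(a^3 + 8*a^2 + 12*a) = (a - 2)/(a*(a + 6))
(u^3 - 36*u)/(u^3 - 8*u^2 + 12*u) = (u + 6)/(u - 2)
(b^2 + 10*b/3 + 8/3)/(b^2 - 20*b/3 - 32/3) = (b + 2)/(b - 8)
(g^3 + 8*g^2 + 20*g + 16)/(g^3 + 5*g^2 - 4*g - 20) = (g^2 + 6*g + 8)/(g^2 + 3*g - 10)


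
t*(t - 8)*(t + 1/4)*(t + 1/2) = t^4 - 29*t^3/4 - 47*t^2/8 - t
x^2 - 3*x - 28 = (x - 7)*(x + 4)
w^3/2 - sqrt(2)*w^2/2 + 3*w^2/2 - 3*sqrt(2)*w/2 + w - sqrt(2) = (w/2 + 1/2)*(w + 2)*(w - sqrt(2))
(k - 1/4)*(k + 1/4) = k^2 - 1/16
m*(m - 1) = m^2 - m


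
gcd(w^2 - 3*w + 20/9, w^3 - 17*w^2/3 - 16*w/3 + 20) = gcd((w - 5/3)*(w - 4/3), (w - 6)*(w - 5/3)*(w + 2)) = w - 5/3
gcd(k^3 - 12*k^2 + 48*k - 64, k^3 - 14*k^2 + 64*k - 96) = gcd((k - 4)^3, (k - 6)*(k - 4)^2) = k^2 - 8*k + 16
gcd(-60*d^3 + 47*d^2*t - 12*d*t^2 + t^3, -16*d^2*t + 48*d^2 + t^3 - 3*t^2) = -4*d + t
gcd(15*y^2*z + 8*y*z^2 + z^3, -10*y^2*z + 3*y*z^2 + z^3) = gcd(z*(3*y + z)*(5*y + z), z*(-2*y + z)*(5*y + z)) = 5*y*z + z^2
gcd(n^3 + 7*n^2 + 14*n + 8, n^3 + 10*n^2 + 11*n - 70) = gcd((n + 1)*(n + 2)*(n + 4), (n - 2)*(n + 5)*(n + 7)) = 1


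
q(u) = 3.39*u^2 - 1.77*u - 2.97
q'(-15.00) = -103.47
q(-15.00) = 786.33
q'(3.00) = 18.57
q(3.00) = 22.23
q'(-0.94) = -8.14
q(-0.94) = 1.69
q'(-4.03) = -29.09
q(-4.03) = 59.22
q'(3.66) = 23.04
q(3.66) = 35.96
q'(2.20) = 13.15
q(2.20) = 9.54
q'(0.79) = 3.59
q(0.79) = -2.25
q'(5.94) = 38.50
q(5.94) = 106.13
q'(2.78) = 17.08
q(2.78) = 18.31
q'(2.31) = 13.89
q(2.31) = 11.03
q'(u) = 6.78*u - 1.77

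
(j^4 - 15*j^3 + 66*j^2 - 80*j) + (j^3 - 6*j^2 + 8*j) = j^4 - 14*j^3 + 60*j^2 - 72*j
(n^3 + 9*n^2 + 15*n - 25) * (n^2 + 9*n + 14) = n^5 + 18*n^4 + 110*n^3 + 236*n^2 - 15*n - 350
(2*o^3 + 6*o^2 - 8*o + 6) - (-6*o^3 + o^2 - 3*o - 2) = 8*o^3 + 5*o^2 - 5*o + 8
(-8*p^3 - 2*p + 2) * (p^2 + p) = -8*p^5 - 8*p^4 - 2*p^3 + 2*p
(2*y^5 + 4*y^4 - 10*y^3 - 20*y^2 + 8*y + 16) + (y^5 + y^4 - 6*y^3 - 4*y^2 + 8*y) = 3*y^5 + 5*y^4 - 16*y^3 - 24*y^2 + 16*y + 16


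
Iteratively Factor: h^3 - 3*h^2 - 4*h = (h - 4)*(h^2 + h) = h*(h - 4)*(h + 1)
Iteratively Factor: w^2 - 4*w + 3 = (w - 1)*(w - 3)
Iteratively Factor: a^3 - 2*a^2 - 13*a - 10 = (a - 5)*(a^2 + 3*a + 2) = (a - 5)*(a + 2)*(a + 1)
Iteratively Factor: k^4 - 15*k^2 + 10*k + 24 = (k - 3)*(k^3 + 3*k^2 - 6*k - 8) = (k - 3)*(k + 4)*(k^2 - k - 2) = (k - 3)*(k - 2)*(k + 4)*(k + 1)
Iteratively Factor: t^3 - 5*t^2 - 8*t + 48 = (t + 3)*(t^2 - 8*t + 16) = (t - 4)*(t + 3)*(t - 4)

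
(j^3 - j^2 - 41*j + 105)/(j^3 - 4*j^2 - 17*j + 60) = (j + 7)/(j + 4)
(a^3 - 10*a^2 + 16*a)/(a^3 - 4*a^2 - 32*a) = (a - 2)/(a + 4)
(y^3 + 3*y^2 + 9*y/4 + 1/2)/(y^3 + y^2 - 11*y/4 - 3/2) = (2*y + 1)/(2*y - 3)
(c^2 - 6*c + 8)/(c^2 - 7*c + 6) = (c^2 - 6*c + 8)/(c^2 - 7*c + 6)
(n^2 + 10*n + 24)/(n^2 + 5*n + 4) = (n + 6)/(n + 1)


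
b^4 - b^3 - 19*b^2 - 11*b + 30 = (b - 5)*(b - 1)*(b + 2)*(b + 3)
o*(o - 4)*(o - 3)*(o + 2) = o^4 - 5*o^3 - 2*o^2 + 24*o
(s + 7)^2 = s^2 + 14*s + 49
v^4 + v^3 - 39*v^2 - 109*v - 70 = (v - 7)*(v + 1)*(v + 2)*(v + 5)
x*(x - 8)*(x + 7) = x^3 - x^2 - 56*x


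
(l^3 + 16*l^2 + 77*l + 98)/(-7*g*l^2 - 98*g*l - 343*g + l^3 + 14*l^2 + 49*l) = (-l - 2)/(7*g - l)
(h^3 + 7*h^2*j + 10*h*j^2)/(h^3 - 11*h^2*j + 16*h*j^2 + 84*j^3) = h*(h + 5*j)/(h^2 - 13*h*j + 42*j^2)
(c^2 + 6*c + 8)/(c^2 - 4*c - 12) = (c + 4)/(c - 6)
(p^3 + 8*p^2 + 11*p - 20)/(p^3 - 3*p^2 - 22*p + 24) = (p + 5)/(p - 6)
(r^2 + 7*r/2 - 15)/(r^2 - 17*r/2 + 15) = (r + 6)/(r - 6)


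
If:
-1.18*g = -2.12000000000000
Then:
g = 1.80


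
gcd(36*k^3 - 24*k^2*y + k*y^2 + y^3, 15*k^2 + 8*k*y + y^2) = 1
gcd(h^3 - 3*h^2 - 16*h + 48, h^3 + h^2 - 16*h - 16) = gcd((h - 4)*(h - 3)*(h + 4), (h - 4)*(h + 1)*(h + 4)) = h^2 - 16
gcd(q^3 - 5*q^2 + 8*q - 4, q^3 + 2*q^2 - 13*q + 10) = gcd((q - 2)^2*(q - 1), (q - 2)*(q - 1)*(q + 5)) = q^2 - 3*q + 2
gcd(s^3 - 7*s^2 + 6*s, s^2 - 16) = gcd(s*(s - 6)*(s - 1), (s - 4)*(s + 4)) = 1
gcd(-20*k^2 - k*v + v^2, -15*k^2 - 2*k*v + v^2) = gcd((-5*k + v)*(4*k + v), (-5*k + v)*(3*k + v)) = -5*k + v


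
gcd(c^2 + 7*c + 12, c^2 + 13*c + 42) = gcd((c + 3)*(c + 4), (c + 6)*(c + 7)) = 1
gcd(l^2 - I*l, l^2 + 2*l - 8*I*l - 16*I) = 1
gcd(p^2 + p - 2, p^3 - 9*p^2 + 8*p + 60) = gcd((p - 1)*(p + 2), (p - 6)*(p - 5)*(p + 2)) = p + 2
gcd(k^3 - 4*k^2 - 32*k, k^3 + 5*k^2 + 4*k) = k^2 + 4*k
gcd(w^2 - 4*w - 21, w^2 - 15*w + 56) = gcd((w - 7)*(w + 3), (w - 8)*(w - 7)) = w - 7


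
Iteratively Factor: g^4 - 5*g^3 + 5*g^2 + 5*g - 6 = (g - 2)*(g^3 - 3*g^2 - g + 3) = (g - 3)*(g - 2)*(g^2 - 1) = (g - 3)*(g - 2)*(g + 1)*(g - 1)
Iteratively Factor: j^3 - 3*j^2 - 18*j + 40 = (j + 4)*(j^2 - 7*j + 10) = (j - 5)*(j + 4)*(j - 2)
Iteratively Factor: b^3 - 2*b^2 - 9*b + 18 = (b - 3)*(b^2 + b - 6) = (b - 3)*(b - 2)*(b + 3)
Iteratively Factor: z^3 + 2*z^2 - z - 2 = (z + 2)*(z^2 - 1) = (z - 1)*(z + 2)*(z + 1)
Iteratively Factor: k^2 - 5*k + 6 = (k - 2)*(k - 3)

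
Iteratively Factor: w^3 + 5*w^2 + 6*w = (w + 2)*(w^2 + 3*w) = (w + 2)*(w + 3)*(w)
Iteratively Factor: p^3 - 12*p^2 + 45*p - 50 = (p - 2)*(p^2 - 10*p + 25) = (p - 5)*(p - 2)*(p - 5)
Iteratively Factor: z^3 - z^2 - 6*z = (z)*(z^2 - z - 6) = z*(z + 2)*(z - 3)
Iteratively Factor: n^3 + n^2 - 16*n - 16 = (n + 4)*(n^2 - 3*n - 4) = (n + 1)*(n + 4)*(n - 4)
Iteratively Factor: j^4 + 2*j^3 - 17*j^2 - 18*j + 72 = (j + 4)*(j^3 - 2*j^2 - 9*j + 18) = (j + 3)*(j + 4)*(j^2 - 5*j + 6) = (j - 3)*(j + 3)*(j + 4)*(j - 2)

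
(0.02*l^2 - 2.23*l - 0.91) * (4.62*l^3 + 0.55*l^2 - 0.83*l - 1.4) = 0.0924*l^5 - 10.2916*l^4 - 5.4473*l^3 + 1.3224*l^2 + 3.8773*l + 1.274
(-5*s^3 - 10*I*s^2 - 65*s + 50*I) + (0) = -5*s^3 - 10*I*s^2 - 65*s + 50*I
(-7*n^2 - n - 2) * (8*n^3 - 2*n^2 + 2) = -56*n^5 + 6*n^4 - 14*n^3 - 10*n^2 - 2*n - 4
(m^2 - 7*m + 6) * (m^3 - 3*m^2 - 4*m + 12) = m^5 - 10*m^4 + 23*m^3 + 22*m^2 - 108*m + 72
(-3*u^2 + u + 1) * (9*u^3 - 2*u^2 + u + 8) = -27*u^5 + 15*u^4 + 4*u^3 - 25*u^2 + 9*u + 8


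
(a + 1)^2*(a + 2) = a^3 + 4*a^2 + 5*a + 2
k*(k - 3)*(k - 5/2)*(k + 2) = k^4 - 7*k^3/2 - 7*k^2/2 + 15*k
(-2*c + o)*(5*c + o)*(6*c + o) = -60*c^3 + 8*c^2*o + 9*c*o^2 + o^3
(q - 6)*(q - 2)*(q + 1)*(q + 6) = q^4 - q^3 - 38*q^2 + 36*q + 72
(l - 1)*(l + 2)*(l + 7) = l^3 + 8*l^2 + 5*l - 14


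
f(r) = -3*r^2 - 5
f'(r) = -6*r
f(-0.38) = -5.43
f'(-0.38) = 2.28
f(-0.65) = -6.27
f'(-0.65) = 3.90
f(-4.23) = -58.68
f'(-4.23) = 25.38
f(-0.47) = -5.66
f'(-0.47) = 2.82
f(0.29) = -5.25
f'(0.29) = -1.74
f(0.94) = -7.65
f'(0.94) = -5.64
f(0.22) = -5.15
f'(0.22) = -1.32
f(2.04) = -17.48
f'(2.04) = -12.24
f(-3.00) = -32.00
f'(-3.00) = 18.00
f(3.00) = -32.00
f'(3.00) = -18.00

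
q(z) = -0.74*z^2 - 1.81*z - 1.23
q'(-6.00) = 7.07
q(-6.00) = -17.01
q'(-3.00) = 2.63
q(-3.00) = -2.46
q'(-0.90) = -0.48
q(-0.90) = -0.20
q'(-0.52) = -1.04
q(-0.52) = -0.49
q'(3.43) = -6.89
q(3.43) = -16.14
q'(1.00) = -3.29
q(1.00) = -3.78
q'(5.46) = -9.89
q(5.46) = -33.17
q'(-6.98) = 8.52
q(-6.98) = -24.65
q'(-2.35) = 1.67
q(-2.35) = -1.06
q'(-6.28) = 7.48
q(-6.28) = -19.05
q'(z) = -1.48*z - 1.81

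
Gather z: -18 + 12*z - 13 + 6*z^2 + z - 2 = 6*z^2 + 13*z - 33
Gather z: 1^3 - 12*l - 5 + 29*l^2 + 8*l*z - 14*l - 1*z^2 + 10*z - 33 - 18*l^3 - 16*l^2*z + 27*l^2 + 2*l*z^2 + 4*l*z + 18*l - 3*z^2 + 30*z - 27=-18*l^3 + 56*l^2 - 8*l + z^2*(2*l - 4) + z*(-16*l^2 + 12*l + 40) - 64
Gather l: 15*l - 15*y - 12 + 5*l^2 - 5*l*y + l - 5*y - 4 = 5*l^2 + l*(16 - 5*y) - 20*y - 16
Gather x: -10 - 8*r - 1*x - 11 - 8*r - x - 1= -16*r - 2*x - 22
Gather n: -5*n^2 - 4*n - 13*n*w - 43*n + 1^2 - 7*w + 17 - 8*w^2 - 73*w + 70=-5*n^2 + n*(-13*w - 47) - 8*w^2 - 80*w + 88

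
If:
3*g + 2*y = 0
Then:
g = -2*y/3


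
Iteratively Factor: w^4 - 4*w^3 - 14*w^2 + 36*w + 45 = (w + 1)*(w^3 - 5*w^2 - 9*w + 45) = (w - 3)*(w + 1)*(w^2 - 2*w - 15) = (w - 3)*(w + 1)*(w + 3)*(w - 5)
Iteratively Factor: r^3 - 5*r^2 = (r - 5)*(r^2) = r*(r - 5)*(r)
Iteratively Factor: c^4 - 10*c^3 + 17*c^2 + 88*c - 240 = (c + 3)*(c^3 - 13*c^2 + 56*c - 80) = (c - 4)*(c + 3)*(c^2 - 9*c + 20) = (c - 4)^2*(c + 3)*(c - 5)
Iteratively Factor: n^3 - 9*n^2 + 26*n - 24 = (n - 3)*(n^2 - 6*n + 8) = (n - 4)*(n - 3)*(n - 2)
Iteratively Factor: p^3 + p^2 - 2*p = (p - 1)*(p^2 + 2*p) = (p - 1)*(p + 2)*(p)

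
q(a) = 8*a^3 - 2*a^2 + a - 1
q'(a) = 24*a^2 - 4*a + 1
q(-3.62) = -410.33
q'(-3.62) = 329.99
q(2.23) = 80.00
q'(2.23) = 111.43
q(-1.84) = -59.45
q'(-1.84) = 89.61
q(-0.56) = -3.59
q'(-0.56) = 10.77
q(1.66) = 31.74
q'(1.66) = 60.49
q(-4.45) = -750.02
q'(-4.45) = 494.06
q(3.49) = 318.20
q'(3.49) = 279.36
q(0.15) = -0.87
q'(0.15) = 0.94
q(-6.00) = -1807.00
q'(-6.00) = 889.00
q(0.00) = -1.00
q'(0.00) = 1.00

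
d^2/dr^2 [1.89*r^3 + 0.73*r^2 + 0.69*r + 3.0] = 11.34*r + 1.46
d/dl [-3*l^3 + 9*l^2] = 9*l*(2 - l)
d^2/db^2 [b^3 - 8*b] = 6*b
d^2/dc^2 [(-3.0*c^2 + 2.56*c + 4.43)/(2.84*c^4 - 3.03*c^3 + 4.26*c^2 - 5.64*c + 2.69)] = (-145.1808*c^8 + 402.668832*c^7 + 379.648168*c^6 - 1393.414632*c^5 + 2358.206388*c^4 - 2070.953048*c^3 + 987.131712*c^2 - 597.99249*c + 214.564764)/(22.906304*c^12 - 73.316304*c^11 + 181.299636*c^10 - 384.236991*c^9 + 628.238814*c^8 - 868.600296*c^7 + 1054.484559*c^6 - 1063.062612*c^5 + 890.44908*c^4 - 632.968389*c^3 + 349.18083*c^2 - 122.434812*c + 19.465109)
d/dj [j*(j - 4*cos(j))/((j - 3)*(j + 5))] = (-j*(j - 3)*(j - 4*cos(j)) - j*(j + 5)*(j - 4*cos(j)) + 2*(j - 3)*(j + 5)*(2*j*sin(j) + j - 2*cos(j)))/((j - 3)^2*(j + 5)^2)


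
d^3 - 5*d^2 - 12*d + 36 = (d - 6)*(d - 2)*(d + 3)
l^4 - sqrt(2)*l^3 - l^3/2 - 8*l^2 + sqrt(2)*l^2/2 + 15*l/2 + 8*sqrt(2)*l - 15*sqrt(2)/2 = (l - 5/2)*(l - 1)*(l + 3)*(l - sqrt(2))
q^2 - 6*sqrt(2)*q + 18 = (q - 3*sqrt(2))^2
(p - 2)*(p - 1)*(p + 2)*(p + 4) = p^4 + 3*p^3 - 8*p^2 - 12*p + 16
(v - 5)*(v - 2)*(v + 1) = v^3 - 6*v^2 + 3*v + 10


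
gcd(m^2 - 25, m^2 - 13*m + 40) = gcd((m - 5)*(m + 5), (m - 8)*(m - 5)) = m - 5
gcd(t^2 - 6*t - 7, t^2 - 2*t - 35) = t - 7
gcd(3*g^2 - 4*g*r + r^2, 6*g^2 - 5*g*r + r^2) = -3*g + r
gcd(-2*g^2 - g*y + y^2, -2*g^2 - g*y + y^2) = -2*g^2 - g*y + y^2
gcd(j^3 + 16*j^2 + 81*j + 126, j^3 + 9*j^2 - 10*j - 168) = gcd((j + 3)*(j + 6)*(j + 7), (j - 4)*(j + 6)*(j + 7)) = j^2 + 13*j + 42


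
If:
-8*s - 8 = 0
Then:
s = -1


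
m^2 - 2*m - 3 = (m - 3)*(m + 1)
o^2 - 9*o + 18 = (o - 6)*(o - 3)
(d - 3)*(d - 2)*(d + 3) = d^3 - 2*d^2 - 9*d + 18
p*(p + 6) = p^2 + 6*p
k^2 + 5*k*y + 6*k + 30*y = (k + 6)*(k + 5*y)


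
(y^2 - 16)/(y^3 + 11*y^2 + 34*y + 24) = (y - 4)/(y^2 + 7*y + 6)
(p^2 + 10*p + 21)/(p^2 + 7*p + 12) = (p + 7)/(p + 4)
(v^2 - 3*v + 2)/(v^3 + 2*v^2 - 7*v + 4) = (v - 2)/(v^2 + 3*v - 4)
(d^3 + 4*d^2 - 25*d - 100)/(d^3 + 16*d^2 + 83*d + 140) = (d - 5)/(d + 7)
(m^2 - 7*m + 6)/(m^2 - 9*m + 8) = (m - 6)/(m - 8)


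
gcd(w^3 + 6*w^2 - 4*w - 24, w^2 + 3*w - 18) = w + 6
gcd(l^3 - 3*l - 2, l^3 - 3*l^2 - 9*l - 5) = l^2 + 2*l + 1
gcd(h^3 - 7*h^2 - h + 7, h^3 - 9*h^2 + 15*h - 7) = h^2 - 8*h + 7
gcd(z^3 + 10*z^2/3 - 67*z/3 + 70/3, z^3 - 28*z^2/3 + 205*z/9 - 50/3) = z - 5/3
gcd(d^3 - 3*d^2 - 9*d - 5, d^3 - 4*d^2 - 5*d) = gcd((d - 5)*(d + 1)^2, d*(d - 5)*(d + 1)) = d^2 - 4*d - 5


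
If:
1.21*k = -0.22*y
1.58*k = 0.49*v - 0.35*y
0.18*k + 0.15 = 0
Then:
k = -0.83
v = 0.59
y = 4.58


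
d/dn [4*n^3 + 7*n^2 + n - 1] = 12*n^2 + 14*n + 1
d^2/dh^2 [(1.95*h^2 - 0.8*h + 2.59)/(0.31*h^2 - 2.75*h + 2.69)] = (3.17099*h^3 - 8.26323600000001*h^2 - 9.24513*h + 51.238938)/(0.029791*h^6 - 0.792825*h^5 + 7.808652*h^4 - 34.556225*h^3 + 67.758948*h^2 - 59.697825*h + 19.465109)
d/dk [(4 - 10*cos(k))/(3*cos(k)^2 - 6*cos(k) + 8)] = 2*(-15*cos(k)^2 + 12*cos(k) + 28)*sin(k)/(3*sin(k)^2 + 6*cos(k) - 11)^2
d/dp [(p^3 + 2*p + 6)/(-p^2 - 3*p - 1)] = (-p^4 - 6*p^3 - p^2 + 12*p + 16)/(p^4 + 6*p^3 + 11*p^2 + 6*p + 1)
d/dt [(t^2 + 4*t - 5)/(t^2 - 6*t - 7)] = 2*(-5*t^2 - 2*t - 29)/(t^4 - 12*t^3 + 22*t^2 + 84*t + 49)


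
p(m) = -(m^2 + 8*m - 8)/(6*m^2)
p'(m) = -(2*m + 8)/(6*m^2) + (m^2 + 8*m - 8)/(3*m^3)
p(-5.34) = 0.13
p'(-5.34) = 0.06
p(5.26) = -0.37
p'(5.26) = 0.03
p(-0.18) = 48.39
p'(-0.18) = 498.40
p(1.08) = -0.26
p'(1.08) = -0.97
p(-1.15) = 2.00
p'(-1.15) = 2.76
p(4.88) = -0.38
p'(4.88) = 0.03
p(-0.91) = 2.91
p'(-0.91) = 5.15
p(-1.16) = 1.97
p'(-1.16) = 2.70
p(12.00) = -0.27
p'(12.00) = 0.01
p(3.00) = -0.46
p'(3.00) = 0.05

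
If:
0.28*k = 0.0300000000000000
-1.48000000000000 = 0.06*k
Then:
No Solution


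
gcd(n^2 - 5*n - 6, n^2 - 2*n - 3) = n + 1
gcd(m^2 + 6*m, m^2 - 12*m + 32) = 1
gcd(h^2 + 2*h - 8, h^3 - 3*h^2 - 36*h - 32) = h + 4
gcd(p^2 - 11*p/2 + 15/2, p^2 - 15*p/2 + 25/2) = p - 5/2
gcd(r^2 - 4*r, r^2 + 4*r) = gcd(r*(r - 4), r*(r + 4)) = r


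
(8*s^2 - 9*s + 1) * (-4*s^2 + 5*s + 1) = -32*s^4 + 76*s^3 - 41*s^2 - 4*s + 1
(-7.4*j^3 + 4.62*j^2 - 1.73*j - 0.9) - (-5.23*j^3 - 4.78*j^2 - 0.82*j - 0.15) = -2.17*j^3 + 9.4*j^2 - 0.91*j - 0.75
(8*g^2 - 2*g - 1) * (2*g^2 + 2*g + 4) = 16*g^4 + 12*g^3 + 26*g^2 - 10*g - 4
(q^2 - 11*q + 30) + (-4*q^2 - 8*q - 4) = -3*q^2 - 19*q + 26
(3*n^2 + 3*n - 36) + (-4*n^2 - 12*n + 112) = -n^2 - 9*n + 76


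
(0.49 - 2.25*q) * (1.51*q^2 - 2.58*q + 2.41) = -3.3975*q^3 + 6.5449*q^2 - 6.6867*q + 1.1809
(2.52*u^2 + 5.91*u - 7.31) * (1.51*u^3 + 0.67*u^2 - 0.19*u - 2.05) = 3.8052*u^5 + 10.6125*u^4 - 7.5572*u^3 - 11.1866*u^2 - 10.7266*u + 14.9855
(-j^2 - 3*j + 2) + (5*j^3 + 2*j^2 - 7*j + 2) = 5*j^3 + j^2 - 10*j + 4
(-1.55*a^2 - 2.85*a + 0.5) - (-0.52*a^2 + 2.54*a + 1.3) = -1.03*a^2 - 5.39*a - 0.8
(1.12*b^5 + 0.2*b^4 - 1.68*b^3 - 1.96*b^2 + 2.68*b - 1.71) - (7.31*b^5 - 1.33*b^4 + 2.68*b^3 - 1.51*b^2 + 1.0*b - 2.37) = -6.19*b^5 + 1.53*b^4 - 4.36*b^3 - 0.45*b^2 + 1.68*b + 0.66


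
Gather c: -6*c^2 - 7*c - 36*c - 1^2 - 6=-6*c^2 - 43*c - 7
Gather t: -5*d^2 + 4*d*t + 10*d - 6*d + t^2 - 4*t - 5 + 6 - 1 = -5*d^2 + 4*d + t^2 + t*(4*d - 4)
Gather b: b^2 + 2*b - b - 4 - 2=b^2 + b - 6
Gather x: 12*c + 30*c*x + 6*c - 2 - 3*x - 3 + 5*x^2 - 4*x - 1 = 18*c + 5*x^2 + x*(30*c - 7) - 6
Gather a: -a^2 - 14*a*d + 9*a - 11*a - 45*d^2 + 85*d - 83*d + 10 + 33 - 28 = -a^2 + a*(-14*d - 2) - 45*d^2 + 2*d + 15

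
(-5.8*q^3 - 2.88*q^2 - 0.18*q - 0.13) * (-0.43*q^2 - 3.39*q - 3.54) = 2.494*q^5 + 20.9004*q^4 + 30.3726*q^3 + 10.8613*q^2 + 1.0779*q + 0.4602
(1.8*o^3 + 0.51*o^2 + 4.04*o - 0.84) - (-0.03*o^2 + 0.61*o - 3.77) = 1.8*o^3 + 0.54*o^2 + 3.43*o + 2.93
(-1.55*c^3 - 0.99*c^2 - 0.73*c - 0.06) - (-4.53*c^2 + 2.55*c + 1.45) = -1.55*c^3 + 3.54*c^2 - 3.28*c - 1.51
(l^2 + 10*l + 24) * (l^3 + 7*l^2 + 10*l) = l^5 + 17*l^4 + 104*l^3 + 268*l^2 + 240*l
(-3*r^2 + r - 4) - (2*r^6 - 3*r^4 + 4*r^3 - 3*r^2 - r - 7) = -2*r^6 + 3*r^4 - 4*r^3 + 2*r + 3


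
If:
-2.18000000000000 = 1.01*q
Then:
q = -2.16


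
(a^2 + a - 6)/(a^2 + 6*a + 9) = (a - 2)/(a + 3)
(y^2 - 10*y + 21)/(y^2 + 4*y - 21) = (y - 7)/(y + 7)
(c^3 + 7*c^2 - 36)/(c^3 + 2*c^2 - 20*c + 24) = (c + 3)/(c - 2)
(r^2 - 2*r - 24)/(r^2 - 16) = (r - 6)/(r - 4)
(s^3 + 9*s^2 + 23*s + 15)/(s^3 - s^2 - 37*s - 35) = (s + 3)/(s - 7)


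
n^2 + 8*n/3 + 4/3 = (n + 2/3)*(n + 2)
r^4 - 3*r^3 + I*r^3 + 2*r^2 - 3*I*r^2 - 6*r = r*(r - 3)*(r - I)*(r + 2*I)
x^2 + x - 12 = (x - 3)*(x + 4)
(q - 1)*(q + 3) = q^2 + 2*q - 3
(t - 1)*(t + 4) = t^2 + 3*t - 4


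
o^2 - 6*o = o*(o - 6)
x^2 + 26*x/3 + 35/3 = (x + 5/3)*(x + 7)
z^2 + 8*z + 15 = (z + 3)*(z + 5)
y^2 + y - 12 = (y - 3)*(y + 4)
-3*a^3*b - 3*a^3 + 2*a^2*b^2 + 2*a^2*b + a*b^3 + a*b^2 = (-a + b)*(3*a + b)*(a*b + a)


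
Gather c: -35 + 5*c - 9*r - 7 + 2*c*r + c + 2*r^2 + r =c*(2*r + 6) + 2*r^2 - 8*r - 42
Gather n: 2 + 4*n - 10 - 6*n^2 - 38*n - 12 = -6*n^2 - 34*n - 20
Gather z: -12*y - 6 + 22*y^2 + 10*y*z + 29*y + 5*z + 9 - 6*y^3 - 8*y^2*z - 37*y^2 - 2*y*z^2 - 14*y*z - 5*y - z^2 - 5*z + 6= -6*y^3 - 15*y^2 + 12*y + z^2*(-2*y - 1) + z*(-8*y^2 - 4*y) + 9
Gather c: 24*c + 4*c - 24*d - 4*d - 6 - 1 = 28*c - 28*d - 7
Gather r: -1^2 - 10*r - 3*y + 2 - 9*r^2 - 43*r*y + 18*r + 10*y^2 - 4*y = -9*r^2 + r*(8 - 43*y) + 10*y^2 - 7*y + 1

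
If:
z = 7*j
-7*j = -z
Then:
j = z/7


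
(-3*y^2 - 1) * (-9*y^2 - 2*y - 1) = 27*y^4 + 6*y^3 + 12*y^2 + 2*y + 1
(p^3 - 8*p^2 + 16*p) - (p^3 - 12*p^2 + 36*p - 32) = 4*p^2 - 20*p + 32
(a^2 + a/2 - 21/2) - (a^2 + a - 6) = -a/2 - 9/2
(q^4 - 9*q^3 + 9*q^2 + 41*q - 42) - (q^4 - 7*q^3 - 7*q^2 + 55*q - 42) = -2*q^3 + 16*q^2 - 14*q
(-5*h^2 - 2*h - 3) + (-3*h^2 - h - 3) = -8*h^2 - 3*h - 6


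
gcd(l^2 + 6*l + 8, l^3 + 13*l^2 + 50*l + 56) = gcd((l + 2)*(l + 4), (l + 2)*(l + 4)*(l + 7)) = l^2 + 6*l + 8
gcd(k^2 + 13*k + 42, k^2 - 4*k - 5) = 1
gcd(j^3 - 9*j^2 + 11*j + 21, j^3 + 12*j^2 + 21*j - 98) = 1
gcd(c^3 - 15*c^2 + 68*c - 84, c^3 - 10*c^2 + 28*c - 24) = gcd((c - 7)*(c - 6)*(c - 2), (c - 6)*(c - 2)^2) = c^2 - 8*c + 12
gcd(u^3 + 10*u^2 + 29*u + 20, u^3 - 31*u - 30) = u^2 + 6*u + 5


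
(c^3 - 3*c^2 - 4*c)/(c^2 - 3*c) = (c^2 - 3*c - 4)/(c - 3)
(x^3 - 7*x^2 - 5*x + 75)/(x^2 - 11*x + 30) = (x^2 - 2*x - 15)/(x - 6)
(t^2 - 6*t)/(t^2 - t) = (t - 6)/(t - 1)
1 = 1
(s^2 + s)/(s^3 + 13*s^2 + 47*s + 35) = s/(s^2 + 12*s + 35)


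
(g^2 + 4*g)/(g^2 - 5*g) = (g + 4)/(g - 5)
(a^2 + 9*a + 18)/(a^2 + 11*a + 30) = (a + 3)/(a + 5)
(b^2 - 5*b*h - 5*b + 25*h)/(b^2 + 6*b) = (b^2 - 5*b*h - 5*b + 25*h)/(b*(b + 6))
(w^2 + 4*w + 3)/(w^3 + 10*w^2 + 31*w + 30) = (w + 1)/(w^2 + 7*w + 10)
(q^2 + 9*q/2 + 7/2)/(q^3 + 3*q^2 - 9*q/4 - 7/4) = 2*(q + 1)/(2*q^2 - q - 1)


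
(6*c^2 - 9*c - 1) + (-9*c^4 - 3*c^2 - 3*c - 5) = -9*c^4 + 3*c^2 - 12*c - 6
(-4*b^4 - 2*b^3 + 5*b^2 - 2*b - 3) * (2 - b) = 4*b^5 - 6*b^4 - 9*b^3 + 12*b^2 - b - 6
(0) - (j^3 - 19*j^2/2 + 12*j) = -j^3 + 19*j^2/2 - 12*j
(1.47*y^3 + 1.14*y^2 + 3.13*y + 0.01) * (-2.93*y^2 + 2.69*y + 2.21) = -4.3071*y^5 + 0.6141*y^4 - 2.8556*y^3 + 10.9098*y^2 + 6.9442*y + 0.0221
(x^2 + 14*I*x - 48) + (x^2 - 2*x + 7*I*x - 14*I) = 2*x^2 - 2*x + 21*I*x - 48 - 14*I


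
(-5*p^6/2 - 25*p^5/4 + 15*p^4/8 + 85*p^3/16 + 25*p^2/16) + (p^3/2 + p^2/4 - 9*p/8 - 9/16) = -5*p^6/2 - 25*p^5/4 + 15*p^4/8 + 93*p^3/16 + 29*p^2/16 - 9*p/8 - 9/16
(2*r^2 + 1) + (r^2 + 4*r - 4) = 3*r^2 + 4*r - 3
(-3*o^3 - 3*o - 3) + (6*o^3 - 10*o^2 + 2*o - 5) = 3*o^3 - 10*o^2 - o - 8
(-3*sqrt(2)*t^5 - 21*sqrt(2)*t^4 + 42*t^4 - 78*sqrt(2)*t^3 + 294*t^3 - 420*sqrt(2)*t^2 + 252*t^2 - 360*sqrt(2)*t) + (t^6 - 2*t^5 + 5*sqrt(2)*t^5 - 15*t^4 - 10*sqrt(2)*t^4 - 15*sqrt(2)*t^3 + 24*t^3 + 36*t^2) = t^6 - 2*t^5 + 2*sqrt(2)*t^5 - 31*sqrt(2)*t^4 + 27*t^4 - 93*sqrt(2)*t^3 + 318*t^3 - 420*sqrt(2)*t^2 + 288*t^2 - 360*sqrt(2)*t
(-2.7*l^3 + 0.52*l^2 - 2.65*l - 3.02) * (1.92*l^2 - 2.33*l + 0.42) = -5.184*l^5 + 7.2894*l^4 - 7.4336*l^3 + 0.5945*l^2 + 5.9236*l - 1.2684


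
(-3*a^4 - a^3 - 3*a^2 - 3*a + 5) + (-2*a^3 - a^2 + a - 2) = -3*a^4 - 3*a^3 - 4*a^2 - 2*a + 3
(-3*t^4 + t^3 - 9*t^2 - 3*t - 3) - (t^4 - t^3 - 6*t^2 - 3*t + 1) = -4*t^4 + 2*t^3 - 3*t^2 - 4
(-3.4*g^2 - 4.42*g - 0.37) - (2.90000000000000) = -3.4*g^2 - 4.42*g - 3.27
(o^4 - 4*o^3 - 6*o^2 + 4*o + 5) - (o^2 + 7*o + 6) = o^4 - 4*o^3 - 7*o^2 - 3*o - 1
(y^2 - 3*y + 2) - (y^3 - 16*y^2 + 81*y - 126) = -y^3 + 17*y^2 - 84*y + 128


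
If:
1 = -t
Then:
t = -1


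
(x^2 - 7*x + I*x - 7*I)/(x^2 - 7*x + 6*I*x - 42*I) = (x + I)/(x + 6*I)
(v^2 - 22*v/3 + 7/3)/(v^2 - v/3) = (v - 7)/v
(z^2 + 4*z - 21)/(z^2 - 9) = (z + 7)/(z + 3)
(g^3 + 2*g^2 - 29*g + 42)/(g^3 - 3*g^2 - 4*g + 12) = (g + 7)/(g + 2)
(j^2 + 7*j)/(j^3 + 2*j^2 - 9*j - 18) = j*(j + 7)/(j^3 + 2*j^2 - 9*j - 18)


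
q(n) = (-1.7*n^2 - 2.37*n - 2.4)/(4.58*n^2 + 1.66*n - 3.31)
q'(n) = (-9.16*n - 1.66)*(-1.7*n^2 - 2.37*n - 2.4)/(4.58*n^2 + 1.66*n - 3.31)^2 + (-3.4*n - 2.37)/(4.58*n^2 + 1.66*n - 3.31) = (8.0326*n^2 + 33.238*n + 11.8287)/(20.9764*n^4 + 15.2056*n^3 - 27.564*n^2 - 10.9892*n + 10.9561)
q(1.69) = -0.90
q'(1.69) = 0.57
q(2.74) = -0.61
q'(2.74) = 0.13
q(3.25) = -0.56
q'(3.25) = 0.08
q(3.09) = -0.57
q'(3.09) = 0.09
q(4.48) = -0.49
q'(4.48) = 0.03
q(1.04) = -1.99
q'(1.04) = 4.85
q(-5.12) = -0.32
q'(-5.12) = 0.00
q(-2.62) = -0.33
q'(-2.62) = -0.04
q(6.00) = -0.45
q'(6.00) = 0.02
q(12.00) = -0.41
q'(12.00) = 0.00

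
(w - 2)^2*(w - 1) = w^3 - 5*w^2 + 8*w - 4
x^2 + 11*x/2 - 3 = (x - 1/2)*(x + 6)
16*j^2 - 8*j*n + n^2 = (-4*j + n)^2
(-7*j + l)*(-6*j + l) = 42*j^2 - 13*j*l + l^2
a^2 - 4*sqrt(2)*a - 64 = (a - 8*sqrt(2))*(a + 4*sqrt(2))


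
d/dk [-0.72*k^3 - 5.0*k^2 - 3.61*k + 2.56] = -2.16*k^2 - 10.0*k - 3.61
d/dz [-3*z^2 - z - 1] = -6*z - 1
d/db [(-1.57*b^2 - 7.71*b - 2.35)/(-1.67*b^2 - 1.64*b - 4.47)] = (-10.3009*b^2 + 6.1868*b + 30.6097)/(2.7889*b^4 + 5.4776*b^3 + 17.6194*b^2 + 14.6616*b + 19.9809)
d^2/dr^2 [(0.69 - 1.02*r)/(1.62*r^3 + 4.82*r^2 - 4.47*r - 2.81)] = (-16.061328*r^5 - 26.057376*r^4 + 24.038184*r^3 + 10.483812*r^2 - 153.242352*r + 71.888466)/(4.251528*r^9 + 37.948824*r^8 + 77.71626*r^7 - 119.564812*r^6 - 346.088934*r^5 + 215.164686*r^4 + 312.315867*r^3 - 54.261381*r^2 - 105.886701*r - 22.188041)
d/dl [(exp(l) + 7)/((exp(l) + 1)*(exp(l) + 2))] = (-exp(2*l) - 14*exp(l) - 19)*exp(l)/(exp(4*l) + 6*exp(3*l) + 13*exp(2*l) + 12*exp(l) + 4)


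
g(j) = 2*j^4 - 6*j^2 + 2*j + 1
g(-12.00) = 40585.00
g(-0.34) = -0.35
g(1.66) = 2.97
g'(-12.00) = -13678.00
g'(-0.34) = 5.77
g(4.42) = 655.96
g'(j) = 8*j^3 - 12*j + 2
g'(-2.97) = -171.94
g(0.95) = -0.89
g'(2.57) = 106.96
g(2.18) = 22.02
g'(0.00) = 2.00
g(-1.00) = -5.00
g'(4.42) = 639.77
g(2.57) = 53.76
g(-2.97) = 97.75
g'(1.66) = 18.67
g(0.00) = 1.00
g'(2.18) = 58.72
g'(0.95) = -2.54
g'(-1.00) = 6.00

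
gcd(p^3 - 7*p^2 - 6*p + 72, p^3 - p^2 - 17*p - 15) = p + 3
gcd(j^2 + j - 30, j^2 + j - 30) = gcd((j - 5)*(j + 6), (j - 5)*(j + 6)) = j^2 + j - 30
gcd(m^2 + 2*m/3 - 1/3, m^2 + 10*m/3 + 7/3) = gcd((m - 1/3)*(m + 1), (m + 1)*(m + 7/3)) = m + 1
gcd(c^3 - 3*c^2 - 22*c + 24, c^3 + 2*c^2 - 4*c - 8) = 1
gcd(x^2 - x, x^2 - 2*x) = x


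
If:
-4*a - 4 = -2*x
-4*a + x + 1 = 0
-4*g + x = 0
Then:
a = 3/2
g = 5/4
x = 5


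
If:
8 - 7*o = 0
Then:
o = 8/7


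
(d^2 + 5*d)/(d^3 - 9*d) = (d + 5)/(d^2 - 9)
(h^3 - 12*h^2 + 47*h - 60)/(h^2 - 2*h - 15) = (h^2 - 7*h + 12)/(h + 3)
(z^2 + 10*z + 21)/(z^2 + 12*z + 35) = (z + 3)/(z + 5)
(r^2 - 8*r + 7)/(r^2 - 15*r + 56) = (r - 1)/(r - 8)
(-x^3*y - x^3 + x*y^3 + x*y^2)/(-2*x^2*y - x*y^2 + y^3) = x*(x*y + x - y^2 - y)/(y*(2*x - y))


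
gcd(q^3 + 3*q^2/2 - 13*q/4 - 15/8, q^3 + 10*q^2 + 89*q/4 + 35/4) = q^2 + 3*q + 5/4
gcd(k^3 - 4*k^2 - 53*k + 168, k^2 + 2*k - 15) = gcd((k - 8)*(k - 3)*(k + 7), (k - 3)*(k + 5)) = k - 3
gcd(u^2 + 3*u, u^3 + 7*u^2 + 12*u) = u^2 + 3*u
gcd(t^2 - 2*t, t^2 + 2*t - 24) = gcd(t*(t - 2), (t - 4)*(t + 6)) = 1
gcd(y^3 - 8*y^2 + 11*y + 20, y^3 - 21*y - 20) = y^2 - 4*y - 5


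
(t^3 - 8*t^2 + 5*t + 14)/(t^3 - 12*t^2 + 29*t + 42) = (t - 2)/(t - 6)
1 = 1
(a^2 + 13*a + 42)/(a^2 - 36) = (a + 7)/(a - 6)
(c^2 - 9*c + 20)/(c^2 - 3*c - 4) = (c - 5)/(c + 1)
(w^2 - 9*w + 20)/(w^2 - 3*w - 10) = (w - 4)/(w + 2)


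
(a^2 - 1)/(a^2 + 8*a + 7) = (a - 1)/(a + 7)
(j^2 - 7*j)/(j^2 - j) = (j - 7)/(j - 1)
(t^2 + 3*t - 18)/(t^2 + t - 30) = (t - 3)/(t - 5)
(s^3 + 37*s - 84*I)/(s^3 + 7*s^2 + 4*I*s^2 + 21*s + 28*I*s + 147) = (s - 4*I)/(s + 7)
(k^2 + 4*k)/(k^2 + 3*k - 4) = k/(k - 1)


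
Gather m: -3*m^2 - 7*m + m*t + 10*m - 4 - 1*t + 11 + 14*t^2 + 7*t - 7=-3*m^2 + m*(t + 3) + 14*t^2 + 6*t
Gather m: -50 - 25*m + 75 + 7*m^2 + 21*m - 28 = 7*m^2 - 4*m - 3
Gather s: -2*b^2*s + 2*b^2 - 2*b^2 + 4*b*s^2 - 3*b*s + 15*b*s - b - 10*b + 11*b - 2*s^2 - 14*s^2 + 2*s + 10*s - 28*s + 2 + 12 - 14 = s^2*(4*b - 16) + s*(-2*b^2 + 12*b - 16)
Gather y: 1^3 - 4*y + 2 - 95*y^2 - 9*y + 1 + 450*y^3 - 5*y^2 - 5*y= 450*y^3 - 100*y^2 - 18*y + 4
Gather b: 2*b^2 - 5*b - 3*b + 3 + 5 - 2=2*b^2 - 8*b + 6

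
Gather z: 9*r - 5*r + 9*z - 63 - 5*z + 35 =4*r + 4*z - 28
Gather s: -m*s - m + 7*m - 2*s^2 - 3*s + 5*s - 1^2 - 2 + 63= 6*m - 2*s^2 + s*(2 - m) + 60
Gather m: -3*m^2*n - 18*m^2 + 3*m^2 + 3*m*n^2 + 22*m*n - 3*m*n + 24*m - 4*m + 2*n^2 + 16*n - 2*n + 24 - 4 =m^2*(-3*n - 15) + m*(3*n^2 + 19*n + 20) + 2*n^2 + 14*n + 20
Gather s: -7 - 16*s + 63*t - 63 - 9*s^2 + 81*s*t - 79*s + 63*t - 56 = -9*s^2 + s*(81*t - 95) + 126*t - 126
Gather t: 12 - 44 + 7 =-25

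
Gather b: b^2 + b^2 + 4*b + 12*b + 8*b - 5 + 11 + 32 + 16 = 2*b^2 + 24*b + 54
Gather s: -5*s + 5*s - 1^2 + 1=0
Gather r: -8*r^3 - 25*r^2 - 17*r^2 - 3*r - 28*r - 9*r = -8*r^3 - 42*r^2 - 40*r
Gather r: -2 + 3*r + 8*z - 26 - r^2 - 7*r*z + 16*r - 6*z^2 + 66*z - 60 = -r^2 + r*(19 - 7*z) - 6*z^2 + 74*z - 88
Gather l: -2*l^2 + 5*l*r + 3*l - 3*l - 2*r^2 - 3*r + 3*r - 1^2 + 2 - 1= -2*l^2 + 5*l*r - 2*r^2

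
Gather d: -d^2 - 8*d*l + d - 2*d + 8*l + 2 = -d^2 + d*(-8*l - 1) + 8*l + 2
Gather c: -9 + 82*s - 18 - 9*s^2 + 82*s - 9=-9*s^2 + 164*s - 36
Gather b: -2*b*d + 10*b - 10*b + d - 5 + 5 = -2*b*d + d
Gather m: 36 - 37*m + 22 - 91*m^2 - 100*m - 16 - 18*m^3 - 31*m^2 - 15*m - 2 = -18*m^3 - 122*m^2 - 152*m + 40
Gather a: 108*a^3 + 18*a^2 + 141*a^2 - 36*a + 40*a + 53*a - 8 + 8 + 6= 108*a^3 + 159*a^2 + 57*a + 6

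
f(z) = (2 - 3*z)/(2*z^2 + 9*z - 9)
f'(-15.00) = 0.02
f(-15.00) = 0.15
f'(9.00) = 0.01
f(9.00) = -0.11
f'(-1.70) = 0.12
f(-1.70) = -0.38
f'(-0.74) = 0.09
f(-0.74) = -0.29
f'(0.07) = 0.12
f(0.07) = -0.21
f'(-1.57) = 0.11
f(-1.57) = -0.37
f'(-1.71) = 0.12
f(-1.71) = -0.38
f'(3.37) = 0.03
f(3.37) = -0.18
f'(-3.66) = 0.52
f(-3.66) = -0.86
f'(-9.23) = 0.10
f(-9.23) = 0.38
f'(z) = (2 - 3*z)*(-4*z - 9)/(2*z^2 + 9*z - 9)^2 - 3/(2*z^2 + 9*z - 9) = (6*z^2 - 8*z + 9)/(4*z^4 + 36*z^3 + 45*z^2 - 162*z + 81)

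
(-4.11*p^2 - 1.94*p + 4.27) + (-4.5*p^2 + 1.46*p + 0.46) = -8.61*p^2 - 0.48*p + 4.73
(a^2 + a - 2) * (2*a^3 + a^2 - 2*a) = 2*a^5 + 3*a^4 - 5*a^3 - 4*a^2 + 4*a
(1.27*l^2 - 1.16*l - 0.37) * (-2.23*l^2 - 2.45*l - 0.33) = -2.8321*l^4 - 0.524700000000001*l^3 + 3.248*l^2 + 1.2893*l + 0.1221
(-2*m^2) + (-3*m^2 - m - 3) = -5*m^2 - m - 3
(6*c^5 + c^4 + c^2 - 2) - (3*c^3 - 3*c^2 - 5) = 6*c^5 + c^4 - 3*c^3 + 4*c^2 + 3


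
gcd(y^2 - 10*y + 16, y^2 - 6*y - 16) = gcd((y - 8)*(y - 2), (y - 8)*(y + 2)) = y - 8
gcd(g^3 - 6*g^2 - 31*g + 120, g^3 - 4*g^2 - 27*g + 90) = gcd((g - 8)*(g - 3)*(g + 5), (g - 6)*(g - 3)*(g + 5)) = g^2 + 2*g - 15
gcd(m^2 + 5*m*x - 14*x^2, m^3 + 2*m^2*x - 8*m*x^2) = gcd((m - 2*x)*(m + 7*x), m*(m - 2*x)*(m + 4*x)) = -m + 2*x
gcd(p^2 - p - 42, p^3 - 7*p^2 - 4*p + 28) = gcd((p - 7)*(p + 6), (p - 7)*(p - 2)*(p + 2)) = p - 7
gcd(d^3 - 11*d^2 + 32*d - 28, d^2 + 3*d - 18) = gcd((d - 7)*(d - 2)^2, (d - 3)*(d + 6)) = 1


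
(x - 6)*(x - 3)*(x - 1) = x^3 - 10*x^2 + 27*x - 18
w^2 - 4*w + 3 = (w - 3)*(w - 1)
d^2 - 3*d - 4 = (d - 4)*(d + 1)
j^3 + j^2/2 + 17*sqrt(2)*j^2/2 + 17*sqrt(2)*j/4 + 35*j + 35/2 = (j + 1/2)*(j + 7*sqrt(2)/2)*(j + 5*sqrt(2))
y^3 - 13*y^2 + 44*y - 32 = (y - 8)*(y - 4)*(y - 1)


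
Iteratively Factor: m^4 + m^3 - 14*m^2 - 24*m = (m + 2)*(m^3 - m^2 - 12*m) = (m - 4)*(m + 2)*(m^2 + 3*m) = m*(m - 4)*(m + 2)*(m + 3)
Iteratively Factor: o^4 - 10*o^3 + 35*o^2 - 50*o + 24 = (o - 4)*(o^3 - 6*o^2 + 11*o - 6) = (o - 4)*(o - 3)*(o^2 - 3*o + 2) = (o - 4)*(o - 3)*(o - 1)*(o - 2)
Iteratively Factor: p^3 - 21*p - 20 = (p + 1)*(p^2 - p - 20) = (p + 1)*(p + 4)*(p - 5)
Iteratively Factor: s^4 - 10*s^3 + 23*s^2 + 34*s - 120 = (s - 5)*(s^3 - 5*s^2 - 2*s + 24) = (s - 5)*(s - 4)*(s^2 - s - 6) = (s - 5)*(s - 4)*(s - 3)*(s + 2)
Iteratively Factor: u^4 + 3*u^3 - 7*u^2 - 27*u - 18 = (u + 1)*(u^3 + 2*u^2 - 9*u - 18) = (u + 1)*(u + 2)*(u^2 - 9) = (u - 3)*(u + 1)*(u + 2)*(u + 3)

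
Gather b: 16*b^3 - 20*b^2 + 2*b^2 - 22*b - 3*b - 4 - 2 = 16*b^3 - 18*b^2 - 25*b - 6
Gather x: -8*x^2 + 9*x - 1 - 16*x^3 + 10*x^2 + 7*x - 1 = -16*x^3 + 2*x^2 + 16*x - 2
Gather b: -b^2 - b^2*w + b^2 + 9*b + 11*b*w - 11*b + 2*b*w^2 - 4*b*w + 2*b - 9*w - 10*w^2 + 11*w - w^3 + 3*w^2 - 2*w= -b^2*w + b*(2*w^2 + 7*w) - w^3 - 7*w^2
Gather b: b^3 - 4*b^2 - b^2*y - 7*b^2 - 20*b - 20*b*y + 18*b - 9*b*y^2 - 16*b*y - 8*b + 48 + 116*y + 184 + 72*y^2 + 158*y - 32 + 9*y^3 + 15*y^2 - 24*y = b^3 + b^2*(-y - 11) + b*(-9*y^2 - 36*y - 10) + 9*y^3 + 87*y^2 + 250*y + 200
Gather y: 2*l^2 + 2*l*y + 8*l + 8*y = 2*l^2 + 8*l + y*(2*l + 8)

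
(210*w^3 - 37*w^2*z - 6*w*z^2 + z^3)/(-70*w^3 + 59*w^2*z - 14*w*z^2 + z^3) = (6*w + z)/(-2*w + z)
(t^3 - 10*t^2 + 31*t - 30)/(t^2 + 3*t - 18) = (t^2 - 7*t + 10)/(t + 6)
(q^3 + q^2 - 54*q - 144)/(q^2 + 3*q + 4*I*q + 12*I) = (q^2 - 2*q - 48)/(q + 4*I)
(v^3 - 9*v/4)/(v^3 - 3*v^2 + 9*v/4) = (2*v + 3)/(2*v - 3)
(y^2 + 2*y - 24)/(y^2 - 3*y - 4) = (y + 6)/(y + 1)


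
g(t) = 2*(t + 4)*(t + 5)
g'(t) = 4*t + 18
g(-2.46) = 7.82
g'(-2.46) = 8.16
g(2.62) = 100.89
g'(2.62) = 28.48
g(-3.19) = 2.93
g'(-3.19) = 5.24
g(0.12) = 42.19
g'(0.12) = 18.48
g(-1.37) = 19.09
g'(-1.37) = 12.52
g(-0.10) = 38.22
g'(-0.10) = 17.60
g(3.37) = 123.37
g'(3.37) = 31.48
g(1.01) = 60.22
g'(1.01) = 22.04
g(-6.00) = 4.00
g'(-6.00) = -6.00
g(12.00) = 544.00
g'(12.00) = 66.00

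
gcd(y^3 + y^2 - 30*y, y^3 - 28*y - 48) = 1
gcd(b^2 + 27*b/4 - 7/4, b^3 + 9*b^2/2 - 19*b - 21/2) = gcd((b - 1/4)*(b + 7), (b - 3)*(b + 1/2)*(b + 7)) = b + 7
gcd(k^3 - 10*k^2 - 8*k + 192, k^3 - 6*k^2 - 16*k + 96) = k^2 - 2*k - 24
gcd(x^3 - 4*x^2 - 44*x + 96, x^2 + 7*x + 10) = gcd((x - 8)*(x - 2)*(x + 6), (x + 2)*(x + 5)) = 1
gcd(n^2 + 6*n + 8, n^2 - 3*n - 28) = n + 4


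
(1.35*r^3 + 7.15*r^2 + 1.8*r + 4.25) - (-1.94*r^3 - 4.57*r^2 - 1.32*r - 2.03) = 3.29*r^3 + 11.72*r^2 + 3.12*r + 6.28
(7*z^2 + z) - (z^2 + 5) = 6*z^2 + z - 5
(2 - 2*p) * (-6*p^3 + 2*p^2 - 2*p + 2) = 12*p^4 - 16*p^3 + 8*p^2 - 8*p + 4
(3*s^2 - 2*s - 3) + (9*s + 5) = 3*s^2 + 7*s + 2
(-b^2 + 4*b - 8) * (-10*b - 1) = 10*b^3 - 39*b^2 + 76*b + 8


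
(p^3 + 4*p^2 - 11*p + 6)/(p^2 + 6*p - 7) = (p^2 + 5*p - 6)/(p + 7)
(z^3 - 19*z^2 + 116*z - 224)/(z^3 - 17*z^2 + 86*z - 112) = (z - 4)/(z - 2)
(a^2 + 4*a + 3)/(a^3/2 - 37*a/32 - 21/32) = 32*(a + 3)/(16*a^2 - 16*a - 21)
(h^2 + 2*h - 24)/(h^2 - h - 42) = (h - 4)/(h - 7)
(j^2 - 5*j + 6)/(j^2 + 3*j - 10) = (j - 3)/(j + 5)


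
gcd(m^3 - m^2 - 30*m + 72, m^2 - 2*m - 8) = m - 4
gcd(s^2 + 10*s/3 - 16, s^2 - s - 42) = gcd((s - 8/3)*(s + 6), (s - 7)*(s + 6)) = s + 6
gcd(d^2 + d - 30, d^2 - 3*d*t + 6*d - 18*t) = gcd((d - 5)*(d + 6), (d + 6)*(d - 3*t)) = d + 6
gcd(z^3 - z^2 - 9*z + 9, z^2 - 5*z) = 1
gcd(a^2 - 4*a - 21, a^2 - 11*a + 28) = a - 7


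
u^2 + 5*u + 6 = (u + 2)*(u + 3)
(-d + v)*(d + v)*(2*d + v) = -2*d^3 - d^2*v + 2*d*v^2 + v^3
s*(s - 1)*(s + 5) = s^3 + 4*s^2 - 5*s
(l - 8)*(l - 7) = l^2 - 15*l + 56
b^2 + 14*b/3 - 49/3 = (b - 7/3)*(b + 7)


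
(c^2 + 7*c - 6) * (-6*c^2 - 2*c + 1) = -6*c^4 - 44*c^3 + 23*c^2 + 19*c - 6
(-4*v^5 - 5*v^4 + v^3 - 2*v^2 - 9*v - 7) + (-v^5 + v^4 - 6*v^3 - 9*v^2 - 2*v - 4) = -5*v^5 - 4*v^4 - 5*v^3 - 11*v^2 - 11*v - 11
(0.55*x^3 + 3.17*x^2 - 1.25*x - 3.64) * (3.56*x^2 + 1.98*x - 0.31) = 1.958*x^5 + 12.3742*x^4 + 1.6561*x^3 - 16.4161*x^2 - 6.8197*x + 1.1284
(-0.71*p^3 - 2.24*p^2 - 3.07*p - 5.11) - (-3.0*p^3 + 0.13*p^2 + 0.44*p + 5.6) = 2.29*p^3 - 2.37*p^2 - 3.51*p - 10.71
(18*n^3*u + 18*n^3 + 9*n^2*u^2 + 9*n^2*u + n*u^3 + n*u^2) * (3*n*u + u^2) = 54*n^4*u^2 + 54*n^4*u + 45*n^3*u^3 + 45*n^3*u^2 + 12*n^2*u^4 + 12*n^2*u^3 + n*u^5 + n*u^4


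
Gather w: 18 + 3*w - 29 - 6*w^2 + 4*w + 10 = -6*w^2 + 7*w - 1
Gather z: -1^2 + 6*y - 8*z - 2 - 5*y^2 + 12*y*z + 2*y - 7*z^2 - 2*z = -5*y^2 + 8*y - 7*z^2 + z*(12*y - 10) - 3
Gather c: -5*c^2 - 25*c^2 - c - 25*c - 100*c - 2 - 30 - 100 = -30*c^2 - 126*c - 132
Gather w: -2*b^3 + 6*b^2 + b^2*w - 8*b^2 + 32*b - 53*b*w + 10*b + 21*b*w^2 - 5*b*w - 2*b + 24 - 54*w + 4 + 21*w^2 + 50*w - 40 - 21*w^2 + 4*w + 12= -2*b^3 - 2*b^2 + 21*b*w^2 + 40*b + w*(b^2 - 58*b)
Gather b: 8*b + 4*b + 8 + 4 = 12*b + 12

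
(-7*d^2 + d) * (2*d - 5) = -14*d^3 + 37*d^2 - 5*d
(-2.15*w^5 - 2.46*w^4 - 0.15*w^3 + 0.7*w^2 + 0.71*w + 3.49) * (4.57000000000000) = -9.8255*w^5 - 11.2422*w^4 - 0.6855*w^3 + 3.199*w^2 + 3.2447*w + 15.9493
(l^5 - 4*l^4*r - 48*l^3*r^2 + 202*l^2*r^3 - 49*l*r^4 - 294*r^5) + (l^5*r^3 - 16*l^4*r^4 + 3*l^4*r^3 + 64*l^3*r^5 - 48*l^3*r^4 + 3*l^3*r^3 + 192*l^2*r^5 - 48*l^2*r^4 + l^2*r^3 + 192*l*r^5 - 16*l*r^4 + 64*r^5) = l^5*r^3 + l^5 - 16*l^4*r^4 + 3*l^4*r^3 - 4*l^4*r + 64*l^3*r^5 - 48*l^3*r^4 + 3*l^3*r^3 - 48*l^3*r^2 + 192*l^2*r^5 - 48*l^2*r^4 + 203*l^2*r^3 + 192*l*r^5 - 65*l*r^4 - 230*r^5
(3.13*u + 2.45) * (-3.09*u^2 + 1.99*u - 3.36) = -9.6717*u^3 - 1.3418*u^2 - 5.6413*u - 8.232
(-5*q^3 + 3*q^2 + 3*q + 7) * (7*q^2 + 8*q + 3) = -35*q^5 - 19*q^4 + 30*q^3 + 82*q^2 + 65*q + 21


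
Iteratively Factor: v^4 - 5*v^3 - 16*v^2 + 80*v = (v - 5)*(v^3 - 16*v) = v*(v - 5)*(v^2 - 16) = v*(v - 5)*(v + 4)*(v - 4)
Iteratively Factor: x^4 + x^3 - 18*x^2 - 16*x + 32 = (x - 4)*(x^3 + 5*x^2 + 2*x - 8) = (x - 4)*(x + 4)*(x^2 + x - 2) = (x - 4)*(x + 2)*(x + 4)*(x - 1)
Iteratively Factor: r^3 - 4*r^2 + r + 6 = (r - 3)*(r^2 - r - 2) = (r - 3)*(r - 2)*(r + 1)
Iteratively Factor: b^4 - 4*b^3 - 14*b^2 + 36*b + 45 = (b - 3)*(b^3 - b^2 - 17*b - 15) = (b - 3)*(b + 3)*(b^2 - 4*b - 5) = (b - 3)*(b + 1)*(b + 3)*(b - 5)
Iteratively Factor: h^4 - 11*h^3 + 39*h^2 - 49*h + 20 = (h - 5)*(h^3 - 6*h^2 + 9*h - 4) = (h - 5)*(h - 1)*(h^2 - 5*h + 4) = (h - 5)*(h - 4)*(h - 1)*(h - 1)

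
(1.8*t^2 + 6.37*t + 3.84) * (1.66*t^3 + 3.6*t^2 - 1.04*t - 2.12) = 2.988*t^5 + 17.0542*t^4 + 27.4344*t^3 + 3.3832*t^2 - 17.498*t - 8.1408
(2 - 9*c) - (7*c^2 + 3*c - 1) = -7*c^2 - 12*c + 3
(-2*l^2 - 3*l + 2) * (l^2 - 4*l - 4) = -2*l^4 + 5*l^3 + 22*l^2 + 4*l - 8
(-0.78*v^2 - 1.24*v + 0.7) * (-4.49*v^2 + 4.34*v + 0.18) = 3.5022*v^4 + 2.1824*v^3 - 8.665*v^2 + 2.8148*v + 0.126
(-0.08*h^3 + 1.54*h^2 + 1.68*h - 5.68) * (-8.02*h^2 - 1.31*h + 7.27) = 0.6416*h^5 - 12.246*h^4 - 16.0726*h^3 + 54.5486*h^2 + 19.6544*h - 41.2936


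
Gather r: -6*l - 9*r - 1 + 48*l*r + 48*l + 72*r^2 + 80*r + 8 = 42*l + 72*r^2 + r*(48*l + 71) + 7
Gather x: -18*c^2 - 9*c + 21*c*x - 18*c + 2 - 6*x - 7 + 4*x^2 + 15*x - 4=-18*c^2 - 27*c + 4*x^2 + x*(21*c + 9) - 9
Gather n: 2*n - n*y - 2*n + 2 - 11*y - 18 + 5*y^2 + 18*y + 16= -n*y + 5*y^2 + 7*y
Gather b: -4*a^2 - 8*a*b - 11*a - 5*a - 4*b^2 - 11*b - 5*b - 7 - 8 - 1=-4*a^2 - 16*a - 4*b^2 + b*(-8*a - 16) - 16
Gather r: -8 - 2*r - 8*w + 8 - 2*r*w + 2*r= -2*r*w - 8*w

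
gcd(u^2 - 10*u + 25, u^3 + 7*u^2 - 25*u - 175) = u - 5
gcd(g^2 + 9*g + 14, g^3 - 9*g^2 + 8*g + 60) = g + 2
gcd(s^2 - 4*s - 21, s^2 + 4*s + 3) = s + 3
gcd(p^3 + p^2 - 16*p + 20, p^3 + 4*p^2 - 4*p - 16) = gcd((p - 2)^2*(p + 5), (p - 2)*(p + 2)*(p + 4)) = p - 2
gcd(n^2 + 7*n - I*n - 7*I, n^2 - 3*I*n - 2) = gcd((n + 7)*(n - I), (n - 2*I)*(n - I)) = n - I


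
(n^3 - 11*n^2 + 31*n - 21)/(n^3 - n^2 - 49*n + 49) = (n - 3)/(n + 7)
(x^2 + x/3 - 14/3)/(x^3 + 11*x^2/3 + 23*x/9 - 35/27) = 9*(x - 2)/(9*x^2 + 12*x - 5)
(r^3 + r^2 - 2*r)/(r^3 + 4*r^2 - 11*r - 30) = r*(r - 1)/(r^2 + 2*r - 15)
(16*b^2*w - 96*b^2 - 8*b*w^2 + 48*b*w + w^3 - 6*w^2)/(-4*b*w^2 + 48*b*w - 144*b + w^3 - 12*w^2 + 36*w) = (-4*b + w)/(w - 6)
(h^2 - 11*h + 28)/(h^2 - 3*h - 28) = (h - 4)/(h + 4)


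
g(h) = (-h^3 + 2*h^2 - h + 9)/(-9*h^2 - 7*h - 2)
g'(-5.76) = 0.09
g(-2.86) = -0.93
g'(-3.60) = 0.02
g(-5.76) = -1.05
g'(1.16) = 0.52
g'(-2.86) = -0.08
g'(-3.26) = -0.02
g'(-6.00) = 0.09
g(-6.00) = -1.07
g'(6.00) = 0.11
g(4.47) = 0.21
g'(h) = (18*h + 7)*(-h^3 + 2*h^2 - h + 9)/(-9*h^2 - 7*h - 2)^2 + (-3*h^2 + 4*h - 1)/(-9*h^2 - 7*h - 2)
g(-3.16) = -0.91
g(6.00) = 0.38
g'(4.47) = 0.12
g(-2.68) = -0.95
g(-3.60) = -0.91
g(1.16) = -0.40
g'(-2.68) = -0.12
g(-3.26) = -0.91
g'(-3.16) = -0.03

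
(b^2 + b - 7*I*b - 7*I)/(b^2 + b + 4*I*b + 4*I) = (b - 7*I)/(b + 4*I)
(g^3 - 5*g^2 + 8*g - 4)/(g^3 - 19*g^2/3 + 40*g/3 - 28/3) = 3*(g - 1)/(3*g - 7)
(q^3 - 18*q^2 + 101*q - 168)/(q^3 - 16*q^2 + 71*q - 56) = (q - 3)/(q - 1)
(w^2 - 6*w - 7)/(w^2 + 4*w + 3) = (w - 7)/(w + 3)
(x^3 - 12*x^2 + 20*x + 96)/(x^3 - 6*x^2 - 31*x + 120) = (x^2 - 4*x - 12)/(x^2 + 2*x - 15)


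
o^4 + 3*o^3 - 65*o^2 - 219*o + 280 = (o - 8)*(o - 1)*(o + 5)*(o + 7)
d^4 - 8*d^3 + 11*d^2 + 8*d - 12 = (d - 6)*(d - 2)*(d - 1)*(d + 1)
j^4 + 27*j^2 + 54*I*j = j*(j - 6*I)*(j + 3*I)^2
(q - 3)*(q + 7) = q^2 + 4*q - 21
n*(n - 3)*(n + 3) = n^3 - 9*n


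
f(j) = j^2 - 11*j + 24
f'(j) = 2*j - 11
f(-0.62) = 31.20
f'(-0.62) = -12.24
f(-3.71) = 78.57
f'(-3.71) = -18.42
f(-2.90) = 64.31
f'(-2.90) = -16.80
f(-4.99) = 103.79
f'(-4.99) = -20.98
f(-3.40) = 72.96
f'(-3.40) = -17.80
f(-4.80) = 99.84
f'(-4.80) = -20.60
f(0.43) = 19.45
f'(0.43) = -10.14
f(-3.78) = 79.87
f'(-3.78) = -18.56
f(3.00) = 0.00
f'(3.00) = -5.00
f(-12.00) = 300.00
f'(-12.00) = -35.00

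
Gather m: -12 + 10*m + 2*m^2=2*m^2 + 10*m - 12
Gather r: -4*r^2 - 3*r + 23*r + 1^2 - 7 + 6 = -4*r^2 + 20*r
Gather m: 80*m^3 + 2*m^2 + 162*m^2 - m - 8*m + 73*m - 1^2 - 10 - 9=80*m^3 + 164*m^2 + 64*m - 20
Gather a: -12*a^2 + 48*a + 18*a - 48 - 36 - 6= -12*a^2 + 66*a - 90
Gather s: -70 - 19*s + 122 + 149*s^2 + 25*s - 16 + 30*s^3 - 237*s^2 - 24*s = 30*s^3 - 88*s^2 - 18*s + 36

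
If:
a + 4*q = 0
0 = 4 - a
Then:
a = 4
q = -1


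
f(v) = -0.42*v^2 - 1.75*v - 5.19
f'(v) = -0.84*v - 1.75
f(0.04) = -5.26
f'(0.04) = -1.78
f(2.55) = -12.38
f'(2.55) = -3.89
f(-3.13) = -3.83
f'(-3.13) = 0.88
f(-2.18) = -3.37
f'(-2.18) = 0.08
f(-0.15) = -4.94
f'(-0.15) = -1.62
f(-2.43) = -3.42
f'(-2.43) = 0.29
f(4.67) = -22.52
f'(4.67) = -5.67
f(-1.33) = -3.61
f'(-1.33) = -0.63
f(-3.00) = -3.72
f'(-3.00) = 0.77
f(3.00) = -14.22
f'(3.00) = -4.27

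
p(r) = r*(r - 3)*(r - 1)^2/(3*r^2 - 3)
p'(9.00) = 4.36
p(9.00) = 14.40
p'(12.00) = 6.35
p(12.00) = 30.46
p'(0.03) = 0.87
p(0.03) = 0.03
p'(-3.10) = -3.13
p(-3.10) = 12.31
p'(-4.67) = -4.58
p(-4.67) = 18.45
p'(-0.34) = 4.23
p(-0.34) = -0.77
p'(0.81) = -0.31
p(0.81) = 0.06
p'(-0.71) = 29.57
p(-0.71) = -5.18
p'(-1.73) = 2.18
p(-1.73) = 10.20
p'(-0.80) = 64.47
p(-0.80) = -9.12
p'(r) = -6*r^2*(r - 3)*(r - 1)^2/(3*r^2 - 3)^2 + r*(r - 3)*(2*r - 2)/(3*r^2 - 3) + r*(r - 1)^2/(3*r^2 - 3) + (r - 3)*(r - 1)^2/(3*r^2 - 3) = (2*r^3 - r^2 - 8*r + 3)/(3*(r^2 + 2*r + 1))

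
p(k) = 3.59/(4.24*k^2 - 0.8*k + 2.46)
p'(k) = 3.59*(0.8 - 8.48*k)/(4.24*k^2 - 0.8*k + 2.46)^2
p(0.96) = 0.64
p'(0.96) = -0.84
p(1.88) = 0.23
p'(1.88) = -0.21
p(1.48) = 0.34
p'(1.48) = -0.38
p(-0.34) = 1.11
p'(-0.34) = 1.27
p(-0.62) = 0.78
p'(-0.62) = 1.03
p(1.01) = 0.60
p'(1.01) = -0.78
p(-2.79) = 0.10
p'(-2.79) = 0.06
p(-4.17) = 0.05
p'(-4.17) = 0.02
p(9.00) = 0.01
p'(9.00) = -0.00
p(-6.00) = 0.02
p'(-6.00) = 0.01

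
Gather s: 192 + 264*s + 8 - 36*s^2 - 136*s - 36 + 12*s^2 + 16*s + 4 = -24*s^2 + 144*s + 168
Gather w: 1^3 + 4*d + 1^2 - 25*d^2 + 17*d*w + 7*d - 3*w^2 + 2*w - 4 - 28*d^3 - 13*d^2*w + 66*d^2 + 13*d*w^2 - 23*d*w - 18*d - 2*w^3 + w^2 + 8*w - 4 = -28*d^3 + 41*d^2 - 7*d - 2*w^3 + w^2*(13*d - 2) + w*(-13*d^2 - 6*d + 10) - 6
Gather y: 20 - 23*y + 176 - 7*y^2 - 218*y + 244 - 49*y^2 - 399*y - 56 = -56*y^2 - 640*y + 384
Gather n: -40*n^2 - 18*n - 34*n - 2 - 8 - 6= -40*n^2 - 52*n - 16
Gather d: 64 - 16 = 48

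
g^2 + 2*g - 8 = (g - 2)*(g + 4)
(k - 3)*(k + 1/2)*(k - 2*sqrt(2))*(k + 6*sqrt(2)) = k^4 - 5*k^3/2 + 4*sqrt(2)*k^3 - 51*k^2/2 - 10*sqrt(2)*k^2 - 6*sqrt(2)*k + 60*k + 36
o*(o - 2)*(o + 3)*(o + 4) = o^4 + 5*o^3 - 2*o^2 - 24*o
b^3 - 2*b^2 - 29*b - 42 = (b - 7)*(b + 2)*(b + 3)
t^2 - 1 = (t - 1)*(t + 1)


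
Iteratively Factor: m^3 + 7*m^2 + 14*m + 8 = (m + 2)*(m^2 + 5*m + 4) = (m + 2)*(m + 4)*(m + 1)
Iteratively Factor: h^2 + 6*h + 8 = (h + 2)*(h + 4)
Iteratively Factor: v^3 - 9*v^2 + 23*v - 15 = (v - 1)*(v^2 - 8*v + 15) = (v - 3)*(v - 1)*(v - 5)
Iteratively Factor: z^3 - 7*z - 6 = (z + 2)*(z^2 - 2*z - 3) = (z + 1)*(z + 2)*(z - 3)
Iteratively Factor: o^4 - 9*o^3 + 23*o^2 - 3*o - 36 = (o + 1)*(o^3 - 10*o^2 + 33*o - 36) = (o - 3)*(o + 1)*(o^2 - 7*o + 12) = (o - 3)^2*(o + 1)*(o - 4)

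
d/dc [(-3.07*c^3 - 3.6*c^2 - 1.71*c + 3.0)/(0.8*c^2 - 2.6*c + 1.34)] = (-2.456*c^4 + 15.964*c^3 - 1.6134*c^2 - 14.448*c + 5.5086)/(0.64*c^4 - 4.16*c^3 + 8.904*c^2 - 6.968*c + 1.7956)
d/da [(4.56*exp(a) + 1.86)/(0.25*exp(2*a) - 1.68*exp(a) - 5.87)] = (-(0.5*exp(a) - 1.68)*(4.56*exp(a) + 1.86) + 1.14*exp(2*a) - 7.6608*exp(a) - 26.7672)*exp(a)/(-0.25*exp(2*a) + 1.68*exp(a) + 5.87)^2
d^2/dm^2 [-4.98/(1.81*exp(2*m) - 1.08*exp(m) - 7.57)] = (4.98*(3.62*exp(m) - 1.08)*(7.24*exp(m) - 2.16)*exp(m) + (36.0552*exp(m) - 5.3784)*(-1.81*exp(2*m) + 1.08*exp(m) + 7.57))*exp(m)/(-1.81*exp(2*m) + 1.08*exp(m) + 7.57)^3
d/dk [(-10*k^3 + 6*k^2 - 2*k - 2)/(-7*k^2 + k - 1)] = 2*(35*k^4 - 10*k^3 + 11*k^2 - 20*k + 2)/(49*k^4 - 14*k^3 + 15*k^2 - 2*k + 1)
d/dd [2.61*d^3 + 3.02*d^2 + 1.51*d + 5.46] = 7.83*d^2 + 6.04*d + 1.51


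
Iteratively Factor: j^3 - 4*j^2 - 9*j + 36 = (j + 3)*(j^2 - 7*j + 12) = (j - 3)*(j + 3)*(j - 4)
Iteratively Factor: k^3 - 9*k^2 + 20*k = (k - 4)*(k^2 - 5*k) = (k - 5)*(k - 4)*(k)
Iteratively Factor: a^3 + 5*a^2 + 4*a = (a + 4)*(a^2 + a) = a*(a + 4)*(a + 1)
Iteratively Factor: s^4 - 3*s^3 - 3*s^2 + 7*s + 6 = (s - 2)*(s^3 - s^2 - 5*s - 3) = (s - 2)*(s + 1)*(s^2 - 2*s - 3) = (s - 2)*(s + 1)^2*(s - 3)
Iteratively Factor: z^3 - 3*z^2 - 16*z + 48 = (z - 3)*(z^2 - 16) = (z - 4)*(z - 3)*(z + 4)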